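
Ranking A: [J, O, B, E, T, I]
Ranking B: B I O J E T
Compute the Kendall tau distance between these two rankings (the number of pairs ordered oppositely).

7

Assign each item its position (1..6) in the first ordering, then rewrite the second ordering as that position sequence:
positions: J→1, O→2, B→3, E→4, T→5, I→6
second ordering as positions: [3, 6, 2, 1, 4, 5]
Discordant pairs = inversions in this position sequence.
3: 2, 1 → 2
6: 2, 1, 4, 5 → 4
2: 1 → 1
1: 0
4: 0
5: 0
Total: 2 + 4 + 1 + 0 + 0 + 0 = 7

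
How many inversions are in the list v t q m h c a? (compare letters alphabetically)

Out-of-order pairs: 21

Count, for each position, how many later elements it exceeds:
v → t, q, m, h, c, a → 6
t → q, m, h, c, a → 5
q → m, h, c, a → 4
m → h, c, a → 3
h → c, a → 2
c → a → 1
a → none → 0
Sum: 6 + 5 + 4 + 3 + 2 + 1 + 0 = 21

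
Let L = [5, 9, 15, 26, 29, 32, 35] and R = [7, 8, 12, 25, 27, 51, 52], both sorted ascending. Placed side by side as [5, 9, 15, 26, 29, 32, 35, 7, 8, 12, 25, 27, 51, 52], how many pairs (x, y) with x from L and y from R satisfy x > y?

Count, for every r in R, how many entries of L exceed r:
r = 7: 9, 15, 26, 29, 32, 35 → 6
r = 8: 9, 15, 26, 29, 32, 35 → 6
r = 12: 15, 26, 29, 32, 35 → 5
r = 25: 26, 29, 32, 35 → 4
r = 27: 29, 32, 35 → 3
r = 51: none → 0
r = 52: none → 0
Cross-inversions: 6 + 6 + 5 + 4 + 3 + 0 + 0 = 24

24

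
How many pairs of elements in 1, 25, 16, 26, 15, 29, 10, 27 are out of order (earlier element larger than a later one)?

10

Sweep left to right; for each value list the smaller values that follow it:
1 → none → 0
25 → 16, 15, 10 → 3
16 → 15, 10 → 2
26 → 15, 10 → 2
15 → 10 → 1
29 → 10, 27 → 2
10 → none → 0
27 → none → 0
Sum: 0 + 3 + 2 + 2 + 1 + 2 + 0 + 0 = 10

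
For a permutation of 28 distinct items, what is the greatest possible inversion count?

Inversions: 378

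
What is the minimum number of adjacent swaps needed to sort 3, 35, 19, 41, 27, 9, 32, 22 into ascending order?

Minimum adjacent swaps = number of inversions (each swap of adjacent out-of-order elements removes one inversion and no swap can remove more).
Count inversions — for each element, later elements that are smaller:
3: none → 0
35: 19, 27, 9, 32, 22 → 5
19: 9 → 1
41: 27, 9, 32, 22 → 4
27: 9, 22 → 2
9: none → 0
32: 22 → 1
22: none → 0
Total inversions: 0 + 5 + 1 + 4 + 2 + 0 + 1 + 0 = 13

13 swaps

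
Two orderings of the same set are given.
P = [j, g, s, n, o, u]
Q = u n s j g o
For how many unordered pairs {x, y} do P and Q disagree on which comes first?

There are 10 disagreeing pairs.

Assign each item its position (1..6) in the first ordering, then rewrite the second ordering as that position sequence:
positions: j→1, g→2, s→3, n→4, o→5, u→6
second ordering as positions: [6, 4, 3, 1, 2, 5]
Discordant pairs = inversions in this position sequence.
6: 4, 3, 1, 2, 5 → 5
4: 3, 1, 2 → 3
3: 1, 2 → 2
1: 0
2: 0
5: 0
Total: 5 + 3 + 2 + 0 + 0 + 0 = 10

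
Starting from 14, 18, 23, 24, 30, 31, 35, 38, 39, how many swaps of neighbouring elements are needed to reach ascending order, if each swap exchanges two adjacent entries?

0

Each adjacent swap fixes exactly one inversion, so the minimum swap count equals the number of inversions.
Count inversions — for each element, later elements that are smaller:
14: none → 0
18: none → 0
23: none → 0
24: none → 0
30: none → 0
31: none → 0
35: none → 0
38: none → 0
39: none → 0
Total inversions: 0 + 0 + 0 + 0 + 0 + 0 + 0 + 0 + 0 = 0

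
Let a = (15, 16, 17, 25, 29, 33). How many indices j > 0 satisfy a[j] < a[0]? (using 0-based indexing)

0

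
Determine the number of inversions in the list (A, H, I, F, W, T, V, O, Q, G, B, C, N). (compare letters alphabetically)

40 inversions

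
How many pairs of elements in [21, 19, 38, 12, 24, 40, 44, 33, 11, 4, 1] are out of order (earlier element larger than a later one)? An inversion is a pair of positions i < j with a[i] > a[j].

35 inversions

For each element, count later entries that are smaller:
21: 5
19: 4
38: 6
12: 3
24: 3
40: 4
44: 4
33: 3
11: 2
4: 1
1: 0
Sum: 5 + 4 + 6 + 3 + 3 + 4 + 4 + 3 + 2 + 1 + 0 = 35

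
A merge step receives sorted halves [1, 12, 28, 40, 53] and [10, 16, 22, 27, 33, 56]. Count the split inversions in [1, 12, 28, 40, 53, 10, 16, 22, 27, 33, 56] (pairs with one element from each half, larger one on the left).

Split inversions: 15

For each element r of the right run, count left-run elements greater than r:
r = 10: 12, 28, 40, 53 → 4
r = 16: 28, 40, 53 → 3
r = 22: 28, 40, 53 → 3
r = 27: 28, 40, 53 → 3
r = 33: 40, 53 → 2
r = 56: none → 0
Cross-inversions: 4 + 3 + 3 + 3 + 2 + 0 = 15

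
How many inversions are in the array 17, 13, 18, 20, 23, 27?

1 out-of-order pair

Out-of-order index pairs (0-indexed):
(0,1): 17 > 13
That's 1 pair.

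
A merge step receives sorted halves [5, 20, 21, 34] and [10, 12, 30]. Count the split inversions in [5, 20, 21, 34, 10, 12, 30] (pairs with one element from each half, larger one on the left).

For each element r of the right run, count left-run elements greater than r:
r = 10: 20, 21, 34 → 3
r = 12: 20, 21, 34 → 3
r = 30: 34 → 1
Cross-inversions: 3 + 3 + 1 = 7

Split inversions: 7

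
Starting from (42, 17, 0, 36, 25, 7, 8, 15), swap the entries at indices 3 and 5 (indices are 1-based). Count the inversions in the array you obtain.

Positions 3 and 5 hold 0 and 25; after swapping, the array is [42, 17, 25, 36, 0, 7, 8, 15].
Count, for each position, how many later elements it exceeds:
42 → 17, 25, 36, 0, 7, 8, 15 → 7
17 → 0, 7, 8, 15 → 4
25 → 0, 7, 8, 15 → 4
36 → 0, 7, 8, 15 → 4
0 → none → 0
7 → none → 0
8 → none → 0
15 → none → 0
Sum: 7 + 4 + 4 + 4 + 0 + 0 + 0 + 0 = 19

There are 19 inversions.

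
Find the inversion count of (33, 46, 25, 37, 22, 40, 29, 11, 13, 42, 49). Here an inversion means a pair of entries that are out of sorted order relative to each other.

27 out-of-order pairs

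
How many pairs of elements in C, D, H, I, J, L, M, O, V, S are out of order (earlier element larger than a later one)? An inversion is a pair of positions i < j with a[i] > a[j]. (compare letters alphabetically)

Element-by-element contributions:
C → none → 0
D → none → 0
H → none → 0
I → none → 0
J → none → 0
L → none → 0
M → none → 0
O → none → 0
V → S → 1
S → none → 0
Sum: 0 + 0 + 0 + 0 + 0 + 0 + 0 + 0 + 1 + 0 = 1

1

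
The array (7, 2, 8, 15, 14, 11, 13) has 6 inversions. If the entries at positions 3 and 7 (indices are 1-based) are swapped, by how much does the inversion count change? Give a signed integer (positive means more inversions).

+3

Positions 3 and 7 hold 8 and 13; after swapping, the array is [7, 2, 13, 15, 14, 11, 8].
Count, for each position, how many later elements it exceeds:
7: 1
2: 0
13: 2
15: 3
14: 2
11: 1
8: 0
Sum: 1 + 0 + 2 + 3 + 2 + 1 + 0 = 9
Change: 9 − 6 = +3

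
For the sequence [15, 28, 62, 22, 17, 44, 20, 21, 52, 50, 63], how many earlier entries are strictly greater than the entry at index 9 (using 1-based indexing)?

The element at index 9 is 52.
Elements before it: 15, 28, 62, 22, 17, 44, 20, 21
Those larger than 52: 62

1 such element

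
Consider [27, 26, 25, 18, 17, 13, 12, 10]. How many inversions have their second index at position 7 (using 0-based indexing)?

The element at index 7 is 10.
Elements before it: 27, 26, 25, 18, 17, 13, 12
Those larger than 10: 27, 26, 25, 18, 17, 13, 12

7 such elements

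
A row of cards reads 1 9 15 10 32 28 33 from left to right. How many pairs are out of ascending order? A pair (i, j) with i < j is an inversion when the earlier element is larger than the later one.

Out-of-order index pairs (1-indexed):
(3,4): 15 > 10
(5,6): 32 > 28
That's 2 pairs.

There are 2 inversions.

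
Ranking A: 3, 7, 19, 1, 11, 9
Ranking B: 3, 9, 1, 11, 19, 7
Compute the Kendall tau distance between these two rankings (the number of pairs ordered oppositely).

9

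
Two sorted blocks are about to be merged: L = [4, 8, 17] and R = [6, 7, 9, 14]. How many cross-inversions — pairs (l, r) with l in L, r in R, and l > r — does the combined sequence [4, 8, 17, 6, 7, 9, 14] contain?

Take each right-half value and tally the left-half values above it:
r = 6: 8, 17 → 2
r = 7: 8, 17 → 2
r = 9: 17 → 1
r = 14: 17 → 1
Cross-inversions: 2 + 2 + 1 + 1 = 6

6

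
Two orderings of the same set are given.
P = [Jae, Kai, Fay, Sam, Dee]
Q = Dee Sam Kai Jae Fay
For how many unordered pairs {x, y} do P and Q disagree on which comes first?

8

Assign each item its position (1..5) in the first ordering, then rewrite the second ordering as that position sequence:
positions: Jae→1, Kai→2, Fay→3, Sam→4, Dee→5
second ordering as positions: [5, 4, 2, 1, 3]
Discordant pairs = inversions in this position sequence.
5: 4, 2, 1, 3 → 4
4: 2, 1, 3 → 3
2: 1 → 1
1: 0
3: 0
Total: 4 + 3 + 1 + 0 + 0 = 8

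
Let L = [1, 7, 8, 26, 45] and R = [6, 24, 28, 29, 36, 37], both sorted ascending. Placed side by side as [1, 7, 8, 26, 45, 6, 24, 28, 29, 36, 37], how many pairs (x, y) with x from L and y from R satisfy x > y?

Take each right-half value and tally the left-half values above it:
r = 6: 7, 8, 26, 45 → 4
r = 24: 26, 45 → 2
r = 28: 45 → 1
r = 29: 45 → 1
r = 36: 45 → 1
r = 37: 45 → 1
Cross-inversions: 4 + 2 + 1 + 1 + 1 + 1 = 10

Split inversions: 10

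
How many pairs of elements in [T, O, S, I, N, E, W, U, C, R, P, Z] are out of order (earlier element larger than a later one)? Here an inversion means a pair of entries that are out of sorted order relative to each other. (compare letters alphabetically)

Element-by-element contributions:
T → O, S, I, N, E, C, R, P → 8
O → I, N, E, C → 4
S → I, N, E, C, R, P → 6
I → E, C → 2
N → E, C → 2
E → C → 1
W → U, C, R, P → 4
U → C, R, P → 3
C → none → 0
R → P → 1
P → none → 0
Z → none → 0
Sum: 8 + 4 + 6 + 2 + 2 + 1 + 4 + 3 + 0 + 1 + 0 + 0 = 31

31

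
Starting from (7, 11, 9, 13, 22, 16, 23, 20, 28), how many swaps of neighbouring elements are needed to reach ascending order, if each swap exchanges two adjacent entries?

4

Each adjacent swap fixes exactly one inversion, so the minimum swap count equals the number of inversions.
Count inversions — for each element, later elements that are smaller:
7: none → 0
11: 9 → 1
9: none → 0
13: none → 0
22: 16, 20 → 2
16: none → 0
23: 20 → 1
20: none → 0
28: none → 0
Total inversions: 0 + 1 + 0 + 0 + 2 + 0 + 1 + 0 + 0 = 4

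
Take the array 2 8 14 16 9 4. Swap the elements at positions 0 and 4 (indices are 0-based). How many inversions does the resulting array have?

Positions 0 and 4 hold 2 and 9; after swapping, the array is [9, 8, 14, 16, 2, 4].
Count, for each position, how many later elements it exceeds:
9 → 8, 2, 4 → 3
8 → 2, 4 → 2
14 → 2, 4 → 2
16 → 2, 4 → 2
2 → none → 0
4 → none → 0
Sum: 3 + 2 + 2 + 2 + 0 + 0 = 9

9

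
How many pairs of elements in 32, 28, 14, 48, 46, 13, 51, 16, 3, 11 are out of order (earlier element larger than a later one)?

Inversions: 30

For each element, count later entries that are smaller:
32 → 28, 14, 13, 16, 3, 11 → 6
28 → 14, 13, 16, 3, 11 → 5
14 → 13, 3, 11 → 3
48 → 46, 13, 16, 3, 11 → 5
46 → 13, 16, 3, 11 → 4
13 → 3, 11 → 2
51 → 16, 3, 11 → 3
16 → 3, 11 → 2
3 → none → 0
11 → none → 0
Sum: 6 + 5 + 3 + 5 + 4 + 2 + 3 + 2 + 0 + 0 = 30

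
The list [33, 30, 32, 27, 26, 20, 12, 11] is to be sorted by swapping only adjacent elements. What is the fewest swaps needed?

27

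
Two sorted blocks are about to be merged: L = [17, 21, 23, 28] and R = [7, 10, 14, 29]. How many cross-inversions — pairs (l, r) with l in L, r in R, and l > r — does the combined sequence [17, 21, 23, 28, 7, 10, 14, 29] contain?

12

Take each right-half value and tally the left-half values above it:
r = 7: 17, 21, 23, 28 → 4
r = 10: 17, 21, 23, 28 → 4
r = 14: 17, 21, 23, 28 → 4
r = 29: none → 0
Cross-inversions: 4 + 4 + 4 + 0 = 12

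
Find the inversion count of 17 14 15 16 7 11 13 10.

Inversions: 21

Count, for each position, how many later elements it exceeds:
17: 7
14: 4
15: 4
16: 4
7: 0
11: 1
13: 1
10: 0
Sum: 7 + 4 + 4 + 4 + 0 + 1 + 1 + 0 = 21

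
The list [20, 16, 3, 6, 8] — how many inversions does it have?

There are 7 inversions.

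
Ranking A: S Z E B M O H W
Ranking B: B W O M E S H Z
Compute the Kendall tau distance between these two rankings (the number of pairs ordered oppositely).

Assign each item its position (1..8) in the first ordering, then rewrite the second ordering as that position sequence:
positions: S→1, Z→2, E→3, B→4, M→5, O→6, H→7, W→8
second ordering as positions: [4, 8, 6, 5, 3, 1, 7, 2]
Discordant pairs = inversions in this position sequence.
4: 3, 1, 2 → 3
8: 6, 5, 3, 1, 7, 2 → 6
6: 5, 3, 1, 2 → 4
5: 3, 1, 2 → 3
3: 1, 2 → 2
1: 0
7: 2 → 1
2: 0
Total: 3 + 6 + 4 + 3 + 2 + 0 + 1 + 0 = 19

There are 19 discordant pairs.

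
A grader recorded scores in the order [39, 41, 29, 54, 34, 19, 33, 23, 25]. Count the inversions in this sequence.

26 inversions

Sweep left to right; for each value list the smaller values that follow it:
39 → 29, 34, 19, 33, 23, 25 → 6
41 → 29, 34, 19, 33, 23, 25 → 6
29 → 19, 23, 25 → 3
54 → 34, 19, 33, 23, 25 → 5
34 → 19, 33, 23, 25 → 4
19 → none → 0
33 → 23, 25 → 2
23 → none → 0
25 → none → 0
Sum: 6 + 6 + 3 + 5 + 4 + 0 + 2 + 0 + 0 = 26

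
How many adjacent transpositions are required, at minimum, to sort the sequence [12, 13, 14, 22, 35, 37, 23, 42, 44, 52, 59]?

2 swaps

Minimum adjacent swaps = number of inversions (each swap of adjacent out-of-order elements removes one inversion and no swap can remove more).
Count inversions — for each element, later elements that are smaller:
12: none → 0
13: none → 0
14: none → 0
22: none → 0
35: 23 → 1
37: 23 → 1
23: none → 0
42: none → 0
44: none → 0
52: none → 0
59: none → 0
Total inversions: 0 + 0 + 0 + 0 + 1 + 1 + 0 + 0 + 0 + 0 + 0 = 2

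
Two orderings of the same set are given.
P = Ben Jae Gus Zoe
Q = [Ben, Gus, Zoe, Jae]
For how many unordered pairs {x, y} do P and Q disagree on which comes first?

2 disagreeing pairs

Assign each item its position (1..4) in the first ordering, then rewrite the second ordering as that position sequence:
positions: Ben→1, Jae→2, Gus→3, Zoe→4
second ordering as positions: [1, 3, 4, 2]
Discordant pairs = inversions in this position sequence.
1: 0
3: 2 → 1
4: 2 → 1
2: 0
Total: 0 + 1 + 1 + 0 = 2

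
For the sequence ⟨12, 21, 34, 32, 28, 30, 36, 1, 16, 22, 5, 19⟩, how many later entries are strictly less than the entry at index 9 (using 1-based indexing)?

1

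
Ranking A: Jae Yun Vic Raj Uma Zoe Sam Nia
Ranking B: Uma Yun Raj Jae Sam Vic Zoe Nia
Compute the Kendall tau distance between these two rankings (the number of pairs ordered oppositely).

Assign each item its position (1..8) in the first ordering, then rewrite the second ordering as that position sequence:
positions: Jae→1, Yun→2, Vic→3, Raj→4, Uma→5, Zoe→6, Sam→7, Nia→8
second ordering as positions: [5, 2, 4, 1, 7, 3, 6, 8]
Discordant pairs = inversions in this position sequence.
5: 2, 4, 1, 3 → 4
2: 1 → 1
4: 1, 3 → 2
1: 0
7: 3, 6 → 2
3: 0
6: 0
8: 0
Total: 4 + 1 + 2 + 0 + 2 + 0 + 0 + 0 = 9

There are 9 discordant pairs.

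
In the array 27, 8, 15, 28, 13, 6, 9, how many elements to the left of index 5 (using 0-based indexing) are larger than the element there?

The element at index 5 is 6.
Elements before it: 27, 8, 15, 28, 13
Those larger than 6: 27, 8, 15, 28, 13

5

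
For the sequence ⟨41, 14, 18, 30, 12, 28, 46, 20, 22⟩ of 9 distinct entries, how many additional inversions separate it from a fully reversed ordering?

Maximum inversions for 9 distinct elements is C(9, 2) = 9·8/2 = 36.
Current inversions — for each element, count later smaller elements:
41: 7
14: 1
18: 1
30: 4
12: 0
28: 2
46: 2
20: 0
22: 0
Current total: 7 + 1 + 1 + 4 + 0 + 2 + 2 + 0 + 0 = 17
Shortfall: 36 − 17 = 19

19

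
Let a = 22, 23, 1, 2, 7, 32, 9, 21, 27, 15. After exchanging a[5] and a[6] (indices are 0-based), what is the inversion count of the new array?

Positions 5 and 6 hold 32 and 9; after swapping, the array is [22, 23, 1, 2, 7, 9, 32, 21, 27, 15].
Element-by-element contributions:
22 → 1, 2, 7, 9, 21, 15 → 6
23 → 1, 2, 7, 9, 21, 15 → 6
1 → none → 0
2 → none → 0
7 → none → 0
9 → none → 0
32 → 21, 27, 15 → 3
21 → 15 → 1
27 → 15 → 1
15 → none → 0
Sum: 6 + 6 + 0 + 0 + 0 + 0 + 3 + 1 + 1 + 0 = 17

17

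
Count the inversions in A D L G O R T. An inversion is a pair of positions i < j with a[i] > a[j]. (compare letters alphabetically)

There is 1 inversion.

Listing every pair i<j with a[i]>a[j] (using 0-based positions):
(2,3): L > G
That's 1 pair.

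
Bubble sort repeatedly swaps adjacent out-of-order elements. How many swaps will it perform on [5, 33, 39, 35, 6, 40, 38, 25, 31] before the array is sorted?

Each adjacent swap fixes exactly one inversion, so the minimum swap count equals the number of inversions.
Count inversions — for each element, later elements that are smaller:
5: none → 0
33: 6, 25, 31 → 3
39: 35, 6, 38, 25, 31 → 5
35: 6, 25, 31 → 3
6: none → 0
40: 38, 25, 31 → 3
38: 25, 31 → 2
25: none → 0
31: none → 0
Total inversions: 0 + 3 + 5 + 3 + 0 + 3 + 2 + 0 + 0 = 16

Swaps: 16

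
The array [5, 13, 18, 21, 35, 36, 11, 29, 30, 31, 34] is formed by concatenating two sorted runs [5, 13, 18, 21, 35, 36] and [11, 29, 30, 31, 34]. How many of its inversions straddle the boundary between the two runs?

For each element r of the right run, count left-run elements greater than r:
r = 11: 13, 18, 21, 35, 36 → 5
r = 29: 35, 36 → 2
r = 30: 35, 36 → 2
r = 31: 35, 36 → 2
r = 34: 35, 36 → 2
Cross-inversions: 5 + 2 + 2 + 2 + 2 = 13

13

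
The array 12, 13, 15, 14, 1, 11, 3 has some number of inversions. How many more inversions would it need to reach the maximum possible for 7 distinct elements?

7 inversions short

Maximum inversions for 7 distinct elements is C(7, 2) = 7·6/2 = 21.
Current inversions — for each element, count later smaller elements:
12: 3
13: 3
15: 4
14: 3
1: 0
11: 1
3: 0
Current total: 3 + 3 + 4 + 3 + 0 + 1 + 0 = 14
Shortfall: 21 − 14 = 7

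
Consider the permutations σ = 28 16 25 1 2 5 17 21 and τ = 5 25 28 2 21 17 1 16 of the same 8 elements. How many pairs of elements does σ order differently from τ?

Assign each item its position (1..8) in the first ordering, then rewrite the second ordering as that position sequence:
positions: 28→1, 16→2, 25→3, 1→4, 2→5, 5→6, 17→7, 21→8
second ordering as positions: [6, 3, 1, 5, 8, 7, 4, 2]
Discordant pairs = inversions in this position sequence.
6: 3, 1, 5, 4, 2 → 5
3: 1, 2 → 2
1: 0
5: 4, 2 → 2
8: 7, 4, 2 → 3
7: 4, 2 → 2
4: 2 → 1
2: 0
Total: 5 + 2 + 0 + 2 + 3 + 2 + 1 + 0 = 15

15 discordant pairs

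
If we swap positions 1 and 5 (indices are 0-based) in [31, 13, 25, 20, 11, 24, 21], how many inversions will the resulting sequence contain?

16

Positions 1 and 5 hold 13 and 24; after swapping, the array is [31, 24, 25, 20, 11, 13, 21].
For each element, count later entries that are smaller:
31: 6
24: 4
25: 4
20: 2
11: 0
13: 0
21: 0
Sum: 6 + 4 + 4 + 2 + 0 + 0 + 0 = 16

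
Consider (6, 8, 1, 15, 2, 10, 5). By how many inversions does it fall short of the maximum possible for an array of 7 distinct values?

Maximum inversions for 7 distinct elements is C(7, 2) = 7·6/2 = 21.
Current inversions — for each element, count later smaller elements:
6: 3
8: 3
1: 0
15: 3
2: 0
10: 1
5: 0
Current total: 3 + 3 + 0 + 3 + 0 + 1 + 0 = 10
Shortfall: 21 − 10 = 11

11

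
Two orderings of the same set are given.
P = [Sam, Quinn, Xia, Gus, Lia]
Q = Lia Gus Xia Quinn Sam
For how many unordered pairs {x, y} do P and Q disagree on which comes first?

Assign each item its position (1..5) in the first ordering, then rewrite the second ordering as that position sequence:
positions: Sam→1, Quinn→2, Xia→3, Gus→4, Lia→5
second ordering as positions: [5, 4, 3, 2, 1]
Discordant pairs = inversions in this position sequence.
5: 4, 3, 2, 1 → 4
4: 3, 2, 1 → 3
3: 2, 1 → 2
2: 1 → 1
1: 0
Total: 4 + 3 + 2 + 1 + 0 = 10

10 disagreeing pairs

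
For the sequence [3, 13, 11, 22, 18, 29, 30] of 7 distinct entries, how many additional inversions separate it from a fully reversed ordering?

19

Maximum inversions for 7 distinct elements is C(7, 2) = 7·6/2 = 21.
Current inversions — for each element, count later smaller elements:
3: 0
13: 1
11: 0
22: 1
18: 0
29: 0
30: 0
Current total: 0 + 1 + 0 + 1 + 0 + 0 + 0 = 2
Shortfall: 21 − 2 = 19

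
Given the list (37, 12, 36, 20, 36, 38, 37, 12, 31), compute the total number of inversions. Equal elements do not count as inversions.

17 inversions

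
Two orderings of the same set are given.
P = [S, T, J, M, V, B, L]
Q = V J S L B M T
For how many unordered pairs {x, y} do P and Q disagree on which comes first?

Disagreeing pairs: 12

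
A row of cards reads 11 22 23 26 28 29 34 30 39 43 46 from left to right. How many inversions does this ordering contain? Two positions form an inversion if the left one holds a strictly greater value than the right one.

1

Sweep left to right; for each value list the smaller values that follow it:
11: 0
22: 0
23: 0
26: 0
28: 0
29: 0
34: 1
30: 0
39: 0
43: 0
46: 0
Sum: 0 + 0 + 0 + 0 + 0 + 0 + 1 + 0 + 0 + 0 + 0 = 1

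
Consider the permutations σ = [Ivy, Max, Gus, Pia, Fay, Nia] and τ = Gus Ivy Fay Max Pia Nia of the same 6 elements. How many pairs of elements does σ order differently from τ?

4 discordant pairs

Assign each item its position (1..6) in the first ordering, then rewrite the second ordering as that position sequence:
positions: Ivy→1, Max→2, Gus→3, Pia→4, Fay→5, Nia→6
second ordering as positions: [3, 1, 5, 2, 4, 6]
Discordant pairs = inversions in this position sequence.
3: 1, 2 → 2
1: 0
5: 2, 4 → 2
2: 0
4: 0
6: 0
Total: 2 + 0 + 2 + 0 + 0 + 0 = 4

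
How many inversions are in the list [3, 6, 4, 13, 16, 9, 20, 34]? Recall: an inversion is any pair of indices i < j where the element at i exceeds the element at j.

Inversions: 3

For each element, count later entries that are smaller:
3 → none → 0
6 → 4 → 1
4 → none → 0
13 → 9 → 1
16 → 9 → 1
9 → none → 0
20 → none → 0
34 → none → 0
Sum: 0 + 1 + 0 + 1 + 1 + 0 + 0 + 0 = 3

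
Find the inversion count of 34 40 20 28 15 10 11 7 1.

Element-by-element contributions:
34 → 20, 28, 15, 10, 11, 7, 1 → 7
40 → 20, 28, 15, 10, 11, 7, 1 → 7
20 → 15, 10, 11, 7, 1 → 5
28 → 15, 10, 11, 7, 1 → 5
15 → 10, 11, 7, 1 → 4
10 → 7, 1 → 2
11 → 7, 1 → 2
7 → 1 → 1
1 → none → 0
Sum: 7 + 7 + 5 + 5 + 4 + 2 + 2 + 1 + 0 = 33

33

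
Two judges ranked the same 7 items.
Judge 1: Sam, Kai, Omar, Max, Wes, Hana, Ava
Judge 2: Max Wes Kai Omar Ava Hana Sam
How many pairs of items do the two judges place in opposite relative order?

Assign each item its position (1..7) in the first ordering, then rewrite the second ordering as that position sequence:
positions: Sam→1, Kai→2, Omar→3, Max→4, Wes→5, Hana→6, Ava→7
second ordering as positions: [4, 5, 2, 3, 7, 6, 1]
Discordant pairs = inversions in this position sequence.
4: 2, 3, 1 → 3
5: 2, 3, 1 → 3
2: 1 → 1
3: 1 → 1
7: 6, 1 → 2
6: 1 → 1
1: 0
Total: 3 + 3 + 1 + 1 + 2 + 1 + 0 = 11

11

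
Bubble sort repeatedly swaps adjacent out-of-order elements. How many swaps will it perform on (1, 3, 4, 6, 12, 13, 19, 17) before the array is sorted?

There is 1 adjacent swap.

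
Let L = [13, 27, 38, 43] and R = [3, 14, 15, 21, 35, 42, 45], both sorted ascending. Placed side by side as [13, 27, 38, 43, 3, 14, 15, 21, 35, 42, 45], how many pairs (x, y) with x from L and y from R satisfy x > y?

Count, for every r in R, how many entries of L exceed r:
r = 3: 13, 27, 38, 43 → 4
r = 14: 27, 38, 43 → 3
r = 15: 27, 38, 43 → 3
r = 21: 27, 38, 43 → 3
r = 35: 38, 43 → 2
r = 42: 43 → 1
r = 45: none → 0
Cross-inversions: 4 + 3 + 3 + 3 + 2 + 1 + 0 = 16

16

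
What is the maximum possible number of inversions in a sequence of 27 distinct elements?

A reversed (strictly descending) arrangement makes every pair an inversion, giving C(27, 2) inversions.
C(27, 2) = 27·26/2 = 351

Inversions: 351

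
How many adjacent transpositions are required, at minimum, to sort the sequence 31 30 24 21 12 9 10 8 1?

35 adjacent swaps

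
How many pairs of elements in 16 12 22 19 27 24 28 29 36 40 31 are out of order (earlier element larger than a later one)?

Element-by-element contributions:
16: 1
12: 0
22: 1
19: 0
27: 1
24: 0
28: 0
29: 0
36: 1
40: 1
31: 0
Sum: 1 + 0 + 1 + 0 + 1 + 0 + 0 + 0 + 1 + 1 + 0 = 5

5 inversions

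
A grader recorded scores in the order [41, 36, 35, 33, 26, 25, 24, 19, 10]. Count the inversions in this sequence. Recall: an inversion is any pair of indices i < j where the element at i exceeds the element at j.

36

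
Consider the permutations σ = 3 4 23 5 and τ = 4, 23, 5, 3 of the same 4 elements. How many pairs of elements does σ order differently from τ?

Assign each item its position (1..4) in the first ordering, then rewrite the second ordering as that position sequence:
positions: 3→1, 4→2, 23→3, 5→4
second ordering as positions: [2, 3, 4, 1]
Discordant pairs = inversions in this position sequence.
2: 1 → 1
3: 1 → 1
4: 1 → 1
1: 0
Total: 1 + 1 + 1 + 0 = 3

3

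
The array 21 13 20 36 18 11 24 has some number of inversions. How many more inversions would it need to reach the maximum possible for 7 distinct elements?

Maximum inversions for 7 distinct elements is C(7, 2) = 7·6/2 = 21.
Current inversions — for each element, count later smaller elements:
21: 4
13: 1
20: 2
36: 3
18: 1
11: 0
24: 0
Current total: 4 + 1 + 2 + 3 + 1 + 0 + 0 = 11
Shortfall: 21 − 11 = 10

10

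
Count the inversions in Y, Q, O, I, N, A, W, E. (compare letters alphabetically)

21 out-of-order pairs

Sweep left to right; for each value list the smaller values that follow it:
Y → Q, O, I, N, A, W, E → 7
Q → O, I, N, A, E → 5
O → I, N, A, E → 4
I → A, E → 2
N → A, E → 2
A → none → 0
W → E → 1
E → none → 0
Sum: 7 + 5 + 4 + 2 + 2 + 0 + 1 + 0 = 21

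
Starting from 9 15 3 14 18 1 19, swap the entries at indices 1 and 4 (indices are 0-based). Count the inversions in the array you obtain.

Positions 1 and 4 hold 15 and 18; after swapping, the array is [9, 18, 3, 14, 15, 1, 19].
Count, for each position, how many later elements it exceeds:
9 → 3, 1 → 2
18 → 3, 14, 15, 1 → 4
3 → 1 → 1
14 → 1 → 1
15 → 1 → 1
1 → none → 0
19 → none → 0
Sum: 2 + 4 + 1 + 1 + 1 + 0 + 0 = 9

Inversions: 9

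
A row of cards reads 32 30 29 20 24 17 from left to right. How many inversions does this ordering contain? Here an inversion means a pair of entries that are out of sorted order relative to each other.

Inversions: 14

Sweep left to right; for each value list the smaller values that follow it:
32: 5
30: 4
29: 3
20: 1
24: 1
17: 0
Sum: 5 + 4 + 3 + 1 + 1 + 0 = 14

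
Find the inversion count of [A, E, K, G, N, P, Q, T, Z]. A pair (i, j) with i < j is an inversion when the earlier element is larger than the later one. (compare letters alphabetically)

1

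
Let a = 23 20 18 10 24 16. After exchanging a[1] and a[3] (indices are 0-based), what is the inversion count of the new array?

7 inversions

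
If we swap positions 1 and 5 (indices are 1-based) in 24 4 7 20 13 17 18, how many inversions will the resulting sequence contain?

6

Positions 1 and 5 hold 24 and 13; after swapping, the array is [13, 4, 7, 20, 24, 17, 18].
Sweep left to right; for each value list the smaller values that follow it:
13: 2
4: 0
7: 0
20: 2
24: 2
17: 0
18: 0
Sum: 2 + 0 + 0 + 2 + 2 + 0 + 0 = 6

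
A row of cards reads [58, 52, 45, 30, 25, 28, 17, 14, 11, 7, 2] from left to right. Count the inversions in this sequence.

Inversions: 54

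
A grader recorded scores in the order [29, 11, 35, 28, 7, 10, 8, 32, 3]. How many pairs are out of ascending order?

Count, for each position, how many later elements it exceeds:
29: 6
11: 4
35: 6
28: 4
7: 1
10: 2
8: 1
32: 1
3: 0
Sum: 6 + 4 + 6 + 4 + 1 + 2 + 1 + 1 + 0 = 25

There are 25 inversions.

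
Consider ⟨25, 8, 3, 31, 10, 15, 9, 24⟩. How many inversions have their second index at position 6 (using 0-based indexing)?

The element at index 6 is 9.
Elements before it: 25, 8, 3, 31, 10, 15
Those larger than 9: 25, 31, 10, 15

4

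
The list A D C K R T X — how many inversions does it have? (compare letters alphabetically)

1

Count, for each position, how many later elements it exceeds:
A → none → 0
D → C → 1
C → none → 0
K → none → 0
R → none → 0
T → none → 0
X → none → 0
Sum: 0 + 1 + 0 + 0 + 0 + 0 + 0 = 1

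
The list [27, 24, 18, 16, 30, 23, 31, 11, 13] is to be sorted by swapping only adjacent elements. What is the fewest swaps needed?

Adjacent swaps: 23

Each adjacent swap fixes exactly one inversion, so the minimum swap count equals the number of inversions.
Count inversions — for each element, later elements that are smaller:
27: 24, 18, 16, 23, 11, 13 → 6
24: 18, 16, 23, 11, 13 → 5
18: 16, 11, 13 → 3
16: 11, 13 → 2
30: 23, 11, 13 → 3
23: 11, 13 → 2
31: 11, 13 → 2
11: none → 0
13: none → 0
Total inversions: 6 + 5 + 3 + 2 + 3 + 2 + 2 + 0 + 0 = 23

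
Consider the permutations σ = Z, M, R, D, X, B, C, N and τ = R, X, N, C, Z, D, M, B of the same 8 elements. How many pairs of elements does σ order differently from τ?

15 discordant pairs

Assign each item its position (1..8) in the first ordering, then rewrite the second ordering as that position sequence:
positions: Z→1, M→2, R→3, D→4, X→5, B→6, C→7, N→8
second ordering as positions: [3, 5, 8, 7, 1, 4, 2, 6]
Discordant pairs = inversions in this position sequence.
3: 1, 2 → 2
5: 1, 4, 2 → 3
8: 7, 1, 4, 2, 6 → 5
7: 1, 4, 2, 6 → 4
1: 0
4: 2 → 1
2: 0
6: 0
Total: 2 + 3 + 5 + 4 + 0 + 1 + 0 + 0 = 15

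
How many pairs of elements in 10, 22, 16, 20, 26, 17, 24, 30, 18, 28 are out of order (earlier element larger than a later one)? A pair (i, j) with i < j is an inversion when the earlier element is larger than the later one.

12 inversions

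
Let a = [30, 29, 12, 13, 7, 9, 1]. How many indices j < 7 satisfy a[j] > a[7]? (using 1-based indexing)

6 such elements

The element at index 7 is 1.
Elements before it: 30, 29, 12, 13, 7, 9
Those larger than 1: 30, 29, 12, 13, 7, 9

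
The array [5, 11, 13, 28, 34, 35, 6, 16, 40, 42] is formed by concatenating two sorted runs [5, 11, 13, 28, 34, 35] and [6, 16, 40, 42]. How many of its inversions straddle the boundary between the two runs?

There are 8 split inversions.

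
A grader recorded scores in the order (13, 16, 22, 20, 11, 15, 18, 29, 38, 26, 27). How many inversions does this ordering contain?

14

Element-by-element contributions:
13 → 11 → 1
16 → 11, 15 → 2
22 → 20, 11, 15, 18 → 4
20 → 11, 15, 18 → 3
11 → none → 0
15 → none → 0
18 → none → 0
29 → 26, 27 → 2
38 → 26, 27 → 2
26 → none → 0
27 → none → 0
Sum: 1 + 2 + 4 + 3 + 0 + 0 + 0 + 2 + 2 + 0 + 0 = 14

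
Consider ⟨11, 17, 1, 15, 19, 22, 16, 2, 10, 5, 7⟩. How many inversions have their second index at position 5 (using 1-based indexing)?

0

The element at index 5 is 19.
Elements before it: 11, 17, 1, 15
None of them are larger than 19.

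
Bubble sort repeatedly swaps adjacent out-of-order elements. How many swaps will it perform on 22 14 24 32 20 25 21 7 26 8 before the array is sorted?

25

The minimum number of adjacent swaps to sort an array equals its inversion count, since every such swap removes exactly one inversion.
Count inversions — for each element, later elements that are smaller:
22: 14, 20, 21, 7, 8 → 5
14: 7, 8 → 2
24: 20, 21, 7, 8 → 4
32: 20, 25, 21, 7, 26, 8 → 6
20: 7, 8 → 2
25: 21, 7, 8 → 3
21: 7, 8 → 2
7: none → 0
26: 8 → 1
8: none → 0
Total inversions: 5 + 2 + 4 + 6 + 2 + 3 + 2 + 0 + 1 + 0 = 25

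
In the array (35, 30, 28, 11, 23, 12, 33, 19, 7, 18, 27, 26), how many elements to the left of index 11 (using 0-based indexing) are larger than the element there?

5

The element at index 11 is 26.
Elements before it: 35, 30, 28, 11, 23, 12, 33, 19, 7, 18, 27
Those larger than 26: 35, 30, 28, 33, 27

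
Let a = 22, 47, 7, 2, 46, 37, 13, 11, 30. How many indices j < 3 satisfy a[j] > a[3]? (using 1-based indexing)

The element at index 3 is 7.
Elements before it: 22, 47
Those larger than 7: 22, 47

2 such elements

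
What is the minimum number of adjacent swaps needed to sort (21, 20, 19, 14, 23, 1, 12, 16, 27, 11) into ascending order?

Each adjacent swap fixes exactly one inversion, so the minimum swap count equals the number of inversions.
Count inversions — for each element, later elements that are smaller:
21: 20, 19, 14, 1, 12, 16, 11 → 7
20: 19, 14, 1, 12, 16, 11 → 6
19: 14, 1, 12, 16, 11 → 5
14: 1, 12, 11 → 3
23: 1, 12, 16, 11 → 4
1: none → 0
12: 11 → 1
16: 11 → 1
27: 11 → 1
11: none → 0
Total inversions: 7 + 6 + 5 + 3 + 4 + 0 + 1 + 1 + 1 + 0 = 28

28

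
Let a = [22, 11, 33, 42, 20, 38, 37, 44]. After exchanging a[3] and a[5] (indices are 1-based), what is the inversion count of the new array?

6 inversions

Positions 3 and 5 hold 33 and 20; after swapping, the array is [22, 11, 20, 42, 33, 38, 37, 44].
For each element, count later entries that are smaller:
22: 2
11: 0
20: 0
42: 3
33: 0
38: 1
37: 0
44: 0
Sum: 2 + 0 + 0 + 3 + 0 + 1 + 0 + 0 = 6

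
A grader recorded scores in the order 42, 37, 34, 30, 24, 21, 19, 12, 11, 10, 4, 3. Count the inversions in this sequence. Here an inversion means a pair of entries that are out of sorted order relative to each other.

66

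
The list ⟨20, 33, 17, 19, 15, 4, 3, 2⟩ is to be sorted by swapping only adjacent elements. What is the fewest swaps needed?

26

Each adjacent swap fixes exactly one inversion, so the minimum swap count equals the number of inversions.
Count inversions — for each element, later elements that are smaller:
20: 17, 19, 15, 4, 3, 2 → 6
33: 17, 19, 15, 4, 3, 2 → 6
17: 15, 4, 3, 2 → 4
19: 15, 4, 3, 2 → 4
15: 4, 3, 2 → 3
4: 3, 2 → 2
3: 2 → 1
2: none → 0
Total inversions: 6 + 6 + 4 + 4 + 3 + 2 + 1 + 0 = 26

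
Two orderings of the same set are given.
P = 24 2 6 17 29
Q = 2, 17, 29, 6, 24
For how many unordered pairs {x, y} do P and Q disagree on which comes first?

Assign each item its position (1..5) in the first ordering, then rewrite the second ordering as that position sequence:
positions: 24→1, 2→2, 6→3, 17→4, 29→5
second ordering as positions: [2, 4, 5, 3, 1]
Discordant pairs = inversions in this position sequence.
2: 1 → 1
4: 3, 1 → 2
5: 3, 1 → 2
3: 1 → 1
1: 0
Total: 1 + 2 + 2 + 1 + 0 = 6

There are 6 disagreeing pairs.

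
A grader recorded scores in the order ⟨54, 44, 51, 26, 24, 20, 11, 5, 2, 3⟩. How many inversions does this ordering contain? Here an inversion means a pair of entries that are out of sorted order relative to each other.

Sweep left to right; for each value list the smaller values that follow it:
54: 9
44: 7
51: 7
26: 6
24: 5
20: 4
11: 3
5: 2
2: 0
3: 0
Sum: 9 + 7 + 7 + 6 + 5 + 4 + 3 + 2 + 0 + 0 = 43

43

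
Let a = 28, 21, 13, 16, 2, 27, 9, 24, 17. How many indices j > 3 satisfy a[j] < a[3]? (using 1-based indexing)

The element at index 3 is 13.
Elements after it: 16, 2, 27, 9, 24, 17
Those smaller than 13: 2, 9

2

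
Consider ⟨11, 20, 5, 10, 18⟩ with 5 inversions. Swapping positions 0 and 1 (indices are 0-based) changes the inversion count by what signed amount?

+1

Positions 0 and 1 hold 11 and 20; after swapping, the array is [20, 11, 5, 10, 18].
Count, for each position, how many later elements it exceeds:
20: 4
11: 2
5: 0
10: 0
18: 0
Sum: 4 + 2 + 0 + 0 + 0 = 6
Change: 6 − 5 = +1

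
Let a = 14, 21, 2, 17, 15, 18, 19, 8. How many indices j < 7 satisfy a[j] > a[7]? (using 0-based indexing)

The element at index 7 is 8.
Elements before it: 14, 21, 2, 17, 15, 18, 19
Those larger than 8: 14, 21, 17, 15, 18, 19

6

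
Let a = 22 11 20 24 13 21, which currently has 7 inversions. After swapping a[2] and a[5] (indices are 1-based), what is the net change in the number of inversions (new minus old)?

+1

Positions 2 and 5 hold 11 and 13; after swapping, the array is [22, 13, 20, 24, 11, 21].
Count, for each position, how many later elements it exceeds:
22: 4
13: 1
20: 1
24: 2
11: 0
21: 0
Sum: 4 + 1 + 1 + 2 + 0 + 0 = 8
Change: 8 − 7 = +1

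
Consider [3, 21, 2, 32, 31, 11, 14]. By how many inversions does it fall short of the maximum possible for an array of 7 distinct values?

Maximum inversions for 7 distinct elements is C(7, 2) = 7·6/2 = 21.
Current inversions — for each element, count later smaller elements:
3: 1
21: 3
2: 0
32: 3
31: 2
11: 0
14: 0
Current total: 1 + 3 + 0 + 3 + 2 + 0 + 0 = 9
Shortfall: 21 − 9 = 12

12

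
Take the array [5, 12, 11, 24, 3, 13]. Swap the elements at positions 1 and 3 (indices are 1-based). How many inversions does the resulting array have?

Positions 1 and 3 hold 5 and 11; after swapping, the array is [11, 12, 5, 24, 3, 13].
Element-by-element contributions:
11: 2
12: 2
5: 1
24: 2
3: 0
13: 0
Sum: 2 + 2 + 1 + 2 + 0 + 0 = 7

7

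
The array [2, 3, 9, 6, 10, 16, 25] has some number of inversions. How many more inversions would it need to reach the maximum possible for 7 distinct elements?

Maximum inversions for 7 distinct elements is C(7, 2) = 7·6/2 = 21.
Current inversions — for each element, count later smaller elements:
2: 0
3: 0
9: 1
6: 0
10: 0
16: 0
25: 0
Current total: 0 + 0 + 1 + 0 + 0 + 0 + 0 = 1
Shortfall: 21 − 1 = 20

20 inversions short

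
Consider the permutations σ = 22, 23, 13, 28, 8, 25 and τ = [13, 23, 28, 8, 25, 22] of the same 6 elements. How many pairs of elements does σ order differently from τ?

Assign each item its position (1..6) in the first ordering, then rewrite the second ordering as that position sequence:
positions: 22→1, 23→2, 13→3, 28→4, 8→5, 25→6
second ordering as positions: [3, 2, 4, 5, 6, 1]
Discordant pairs = inversions in this position sequence.
3: 2, 1 → 2
2: 1 → 1
4: 1 → 1
5: 1 → 1
6: 1 → 1
1: 0
Total: 2 + 1 + 1 + 1 + 1 + 0 = 6

6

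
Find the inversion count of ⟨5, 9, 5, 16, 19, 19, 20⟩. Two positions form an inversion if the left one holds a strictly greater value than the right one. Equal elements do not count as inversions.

1

Element-by-element contributions:
5: 0
9: 1
5: 0
16: 0
19: 0
19: 0
20: 0
Sum: 0 + 1 + 0 + 0 + 0 + 0 + 0 = 1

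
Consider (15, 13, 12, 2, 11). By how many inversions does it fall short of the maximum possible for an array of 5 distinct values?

1 inversion short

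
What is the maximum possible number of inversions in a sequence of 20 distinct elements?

190

A reversed (strictly descending) arrangement makes every pair an inversion, giving C(20, 2) inversions.
C(20, 2) = 20·19/2 = 190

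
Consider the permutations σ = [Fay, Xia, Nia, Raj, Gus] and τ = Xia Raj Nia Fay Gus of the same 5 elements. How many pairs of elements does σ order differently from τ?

Assign each item its position (1..5) in the first ordering, then rewrite the second ordering as that position sequence:
positions: Fay→1, Xia→2, Nia→3, Raj→4, Gus→5
second ordering as positions: [2, 4, 3, 1, 5]
Discordant pairs = inversions in this position sequence.
2: 1 → 1
4: 3, 1 → 2
3: 1 → 1
1: 0
5: 0
Total: 1 + 2 + 1 + 0 + 0 = 4

4 discordant pairs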